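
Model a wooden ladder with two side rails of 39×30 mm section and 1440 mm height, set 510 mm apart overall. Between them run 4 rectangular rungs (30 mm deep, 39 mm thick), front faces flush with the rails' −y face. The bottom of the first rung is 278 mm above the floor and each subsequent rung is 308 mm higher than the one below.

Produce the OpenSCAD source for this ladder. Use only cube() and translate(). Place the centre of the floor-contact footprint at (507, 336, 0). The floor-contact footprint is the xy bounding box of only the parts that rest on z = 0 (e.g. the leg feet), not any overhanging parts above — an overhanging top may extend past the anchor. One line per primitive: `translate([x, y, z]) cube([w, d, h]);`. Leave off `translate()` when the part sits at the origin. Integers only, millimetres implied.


translate([252, 321, 0]) cube([39, 30, 1440]);
translate([723, 321, 0]) cube([39, 30, 1440]);
translate([291, 321, 278]) cube([432, 30, 39]);
translate([291, 321, 586]) cube([432, 30, 39]);
translate([291, 321, 894]) cube([432, 30, 39]);
translate([291, 321, 1202]) cube([432, 30, 39]);


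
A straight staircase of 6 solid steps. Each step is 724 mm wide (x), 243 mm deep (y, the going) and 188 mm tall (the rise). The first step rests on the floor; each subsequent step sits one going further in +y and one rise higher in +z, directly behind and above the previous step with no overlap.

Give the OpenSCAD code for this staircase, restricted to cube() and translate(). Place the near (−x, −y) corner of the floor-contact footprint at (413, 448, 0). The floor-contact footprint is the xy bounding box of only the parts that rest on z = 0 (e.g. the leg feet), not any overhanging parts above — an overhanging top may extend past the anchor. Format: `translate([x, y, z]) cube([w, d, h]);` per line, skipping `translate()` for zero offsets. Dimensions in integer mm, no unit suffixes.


translate([413, 448, 0]) cube([724, 243, 188]);
translate([413, 691, 188]) cube([724, 243, 188]);
translate([413, 934, 376]) cube([724, 243, 188]);
translate([413, 1177, 564]) cube([724, 243, 188]);
translate([413, 1420, 752]) cube([724, 243, 188]);
translate([413, 1663, 940]) cube([724, 243, 188]);


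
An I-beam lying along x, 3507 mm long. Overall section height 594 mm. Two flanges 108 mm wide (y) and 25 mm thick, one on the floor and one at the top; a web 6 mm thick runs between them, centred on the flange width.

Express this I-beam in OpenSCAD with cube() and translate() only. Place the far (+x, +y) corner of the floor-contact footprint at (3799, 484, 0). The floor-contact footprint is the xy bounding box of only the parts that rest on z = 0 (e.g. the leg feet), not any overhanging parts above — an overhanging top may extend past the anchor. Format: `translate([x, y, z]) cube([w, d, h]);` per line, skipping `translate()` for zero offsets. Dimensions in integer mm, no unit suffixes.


translate([292, 376, 0]) cube([3507, 108, 25]);
translate([292, 427, 25]) cube([3507, 6, 544]);
translate([292, 376, 569]) cube([3507, 108, 25]);


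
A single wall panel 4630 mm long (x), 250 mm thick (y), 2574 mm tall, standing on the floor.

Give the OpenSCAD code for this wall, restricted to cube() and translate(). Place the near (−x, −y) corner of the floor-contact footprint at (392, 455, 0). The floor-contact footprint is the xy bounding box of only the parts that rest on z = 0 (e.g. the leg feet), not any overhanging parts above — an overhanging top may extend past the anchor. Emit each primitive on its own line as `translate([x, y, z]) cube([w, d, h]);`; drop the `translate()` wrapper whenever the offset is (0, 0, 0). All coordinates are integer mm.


translate([392, 455, 0]) cube([4630, 250, 2574]);


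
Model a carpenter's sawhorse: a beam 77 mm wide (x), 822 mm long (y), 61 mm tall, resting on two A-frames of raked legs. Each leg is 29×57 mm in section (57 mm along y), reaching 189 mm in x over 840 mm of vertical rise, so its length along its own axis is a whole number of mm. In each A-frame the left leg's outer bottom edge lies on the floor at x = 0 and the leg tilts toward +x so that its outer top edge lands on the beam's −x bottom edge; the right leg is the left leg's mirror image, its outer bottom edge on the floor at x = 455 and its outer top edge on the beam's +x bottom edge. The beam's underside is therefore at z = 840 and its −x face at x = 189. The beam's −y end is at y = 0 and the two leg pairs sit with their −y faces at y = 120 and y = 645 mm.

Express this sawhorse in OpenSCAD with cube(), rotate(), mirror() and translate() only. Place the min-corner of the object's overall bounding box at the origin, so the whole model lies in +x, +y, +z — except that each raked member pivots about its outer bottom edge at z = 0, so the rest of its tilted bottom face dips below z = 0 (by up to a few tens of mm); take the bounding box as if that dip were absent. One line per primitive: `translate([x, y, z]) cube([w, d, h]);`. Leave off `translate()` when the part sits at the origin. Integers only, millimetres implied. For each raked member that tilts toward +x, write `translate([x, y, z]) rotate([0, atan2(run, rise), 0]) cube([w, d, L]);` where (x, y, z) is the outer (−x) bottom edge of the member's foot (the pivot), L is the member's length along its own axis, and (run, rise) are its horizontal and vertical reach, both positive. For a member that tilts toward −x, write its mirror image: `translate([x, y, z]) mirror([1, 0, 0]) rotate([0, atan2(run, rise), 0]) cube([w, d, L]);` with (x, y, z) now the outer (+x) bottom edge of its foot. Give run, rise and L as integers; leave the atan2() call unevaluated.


translate([189, 0, 840]) cube([77, 822, 61]);
translate([0, 120, 0]) rotate([0, atan2(189, 840), 0]) cube([29, 57, 861]);
translate([455, 120, 0]) mirror([1, 0, 0]) rotate([0, atan2(189, 840), 0]) cube([29, 57, 861]);
translate([0, 645, 0]) rotate([0, atan2(189, 840), 0]) cube([29, 57, 861]);
translate([455, 645, 0]) mirror([1, 0, 0]) rotate([0, atan2(189, 840), 0]) cube([29, 57, 861]);


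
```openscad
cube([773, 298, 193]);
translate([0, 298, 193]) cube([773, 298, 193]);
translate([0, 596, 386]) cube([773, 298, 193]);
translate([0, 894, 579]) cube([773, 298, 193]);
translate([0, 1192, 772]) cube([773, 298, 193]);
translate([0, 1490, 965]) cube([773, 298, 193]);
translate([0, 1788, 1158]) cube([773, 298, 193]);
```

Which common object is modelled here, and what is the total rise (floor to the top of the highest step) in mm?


A staircase. The total rise is 1351 mm.

7 identical blocks, each offset up and back from the previous — a staircase. Each step is 193 mm tall and there are 7 of them, so the total rise is 7 × 193 = 1351 mm.


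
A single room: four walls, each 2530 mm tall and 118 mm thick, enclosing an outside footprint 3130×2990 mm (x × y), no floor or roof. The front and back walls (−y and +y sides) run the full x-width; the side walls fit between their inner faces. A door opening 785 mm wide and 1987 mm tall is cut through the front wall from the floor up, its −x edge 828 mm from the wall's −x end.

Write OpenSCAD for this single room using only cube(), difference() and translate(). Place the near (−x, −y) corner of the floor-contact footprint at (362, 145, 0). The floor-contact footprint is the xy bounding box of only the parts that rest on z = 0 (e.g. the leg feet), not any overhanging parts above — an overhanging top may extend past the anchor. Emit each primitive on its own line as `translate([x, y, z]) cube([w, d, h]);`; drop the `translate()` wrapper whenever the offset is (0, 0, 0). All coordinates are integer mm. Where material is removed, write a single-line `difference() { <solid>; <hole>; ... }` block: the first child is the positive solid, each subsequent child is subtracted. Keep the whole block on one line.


difference() { translate([362, 145, 0]) cube([3130, 118, 2530]); translate([1190, 145, 0]) cube([785, 118, 1987]); }
translate([362, 3017, 0]) cube([3130, 118, 2530]);
translate([362, 263, 0]) cube([118, 2754, 2530]);
translate([3374, 263, 0]) cube([118, 2754, 2530]);


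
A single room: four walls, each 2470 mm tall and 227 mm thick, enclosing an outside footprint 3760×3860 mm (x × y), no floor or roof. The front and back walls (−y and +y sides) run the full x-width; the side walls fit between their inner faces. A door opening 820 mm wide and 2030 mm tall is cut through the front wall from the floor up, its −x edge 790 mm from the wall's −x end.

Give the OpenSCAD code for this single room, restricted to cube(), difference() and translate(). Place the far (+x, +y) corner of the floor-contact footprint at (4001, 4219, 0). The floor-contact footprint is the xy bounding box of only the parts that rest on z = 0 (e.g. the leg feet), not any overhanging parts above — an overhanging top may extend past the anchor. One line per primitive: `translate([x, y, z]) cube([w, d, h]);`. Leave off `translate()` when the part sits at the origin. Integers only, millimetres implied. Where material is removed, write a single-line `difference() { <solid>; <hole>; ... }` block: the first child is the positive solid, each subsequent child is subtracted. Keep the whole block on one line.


difference() { translate([241, 359, 0]) cube([3760, 227, 2470]); translate([1031, 359, 0]) cube([820, 227, 2030]); }
translate([241, 3992, 0]) cube([3760, 227, 2470]);
translate([241, 586, 0]) cube([227, 3406, 2470]);
translate([3774, 586, 0]) cube([227, 3406, 2470]);


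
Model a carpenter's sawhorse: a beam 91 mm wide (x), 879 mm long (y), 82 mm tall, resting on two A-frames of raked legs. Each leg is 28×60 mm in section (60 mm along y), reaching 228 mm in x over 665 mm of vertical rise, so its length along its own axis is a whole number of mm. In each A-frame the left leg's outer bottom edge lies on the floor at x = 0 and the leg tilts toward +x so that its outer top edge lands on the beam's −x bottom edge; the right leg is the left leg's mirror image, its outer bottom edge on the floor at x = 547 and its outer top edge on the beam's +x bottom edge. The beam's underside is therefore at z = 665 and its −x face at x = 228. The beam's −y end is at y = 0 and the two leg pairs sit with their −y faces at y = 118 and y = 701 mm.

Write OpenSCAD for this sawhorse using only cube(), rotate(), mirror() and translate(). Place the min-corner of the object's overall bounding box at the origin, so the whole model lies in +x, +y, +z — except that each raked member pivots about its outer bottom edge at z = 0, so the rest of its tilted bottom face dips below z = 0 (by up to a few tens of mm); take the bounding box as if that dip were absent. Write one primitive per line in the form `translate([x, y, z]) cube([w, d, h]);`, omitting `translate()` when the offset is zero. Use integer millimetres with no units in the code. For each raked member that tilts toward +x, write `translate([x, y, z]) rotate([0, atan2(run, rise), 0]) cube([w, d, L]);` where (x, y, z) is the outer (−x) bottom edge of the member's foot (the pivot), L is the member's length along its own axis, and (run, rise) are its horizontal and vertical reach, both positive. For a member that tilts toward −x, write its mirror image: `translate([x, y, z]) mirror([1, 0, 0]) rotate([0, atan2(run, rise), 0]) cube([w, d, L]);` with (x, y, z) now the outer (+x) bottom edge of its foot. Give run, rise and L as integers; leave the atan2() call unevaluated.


translate([228, 0, 665]) cube([91, 879, 82]);
translate([0, 118, 0]) rotate([0, atan2(228, 665), 0]) cube([28, 60, 703]);
translate([547, 118, 0]) mirror([1, 0, 0]) rotate([0, atan2(228, 665), 0]) cube([28, 60, 703]);
translate([0, 701, 0]) rotate([0, atan2(228, 665), 0]) cube([28, 60, 703]);
translate([547, 701, 0]) mirror([1, 0, 0]) rotate([0, atan2(228, 665), 0]) cube([28, 60, 703]);


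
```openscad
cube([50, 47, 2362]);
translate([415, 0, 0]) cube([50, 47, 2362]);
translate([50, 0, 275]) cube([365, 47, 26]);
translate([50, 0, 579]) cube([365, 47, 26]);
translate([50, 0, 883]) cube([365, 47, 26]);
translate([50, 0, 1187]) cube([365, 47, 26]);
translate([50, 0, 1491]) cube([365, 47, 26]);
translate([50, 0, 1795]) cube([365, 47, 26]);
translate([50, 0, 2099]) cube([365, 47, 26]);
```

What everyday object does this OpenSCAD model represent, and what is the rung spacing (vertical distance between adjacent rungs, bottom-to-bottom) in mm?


A ladder. The rung spacing is 304 mm.

Two tall 50×47 posts with 7 short bars between them — a ladder. Adjacent rungs sit at z = 275 and z = 579, so the spacing is 579 − 275 = 304 mm.


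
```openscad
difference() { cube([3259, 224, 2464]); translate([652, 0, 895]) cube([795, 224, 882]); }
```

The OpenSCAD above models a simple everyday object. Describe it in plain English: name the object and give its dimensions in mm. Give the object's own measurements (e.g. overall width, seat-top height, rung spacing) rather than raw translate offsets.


A wall 3259 mm long (x), 224 mm thick (y), 2464 mm tall, with a rectangular window opening cut through it. The opening is 795 mm wide and 882 mm tall; its sill is at z = 895 mm and its near (−x) edge is 652 mm from the wall's −x end. The opening passes through the full wall thickness.


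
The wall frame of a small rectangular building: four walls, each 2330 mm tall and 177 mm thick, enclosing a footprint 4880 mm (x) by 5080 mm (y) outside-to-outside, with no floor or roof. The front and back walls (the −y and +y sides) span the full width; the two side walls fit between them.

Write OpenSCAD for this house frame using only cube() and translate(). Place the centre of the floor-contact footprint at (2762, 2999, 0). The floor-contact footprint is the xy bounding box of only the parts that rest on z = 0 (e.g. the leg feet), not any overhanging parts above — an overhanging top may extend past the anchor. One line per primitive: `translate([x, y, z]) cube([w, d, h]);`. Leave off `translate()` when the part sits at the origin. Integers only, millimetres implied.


translate([322, 459, 0]) cube([4880, 177, 2330]);
translate([322, 5362, 0]) cube([4880, 177, 2330]);
translate([322, 636, 0]) cube([177, 4726, 2330]);
translate([5025, 636, 0]) cube([177, 4726, 2330]);


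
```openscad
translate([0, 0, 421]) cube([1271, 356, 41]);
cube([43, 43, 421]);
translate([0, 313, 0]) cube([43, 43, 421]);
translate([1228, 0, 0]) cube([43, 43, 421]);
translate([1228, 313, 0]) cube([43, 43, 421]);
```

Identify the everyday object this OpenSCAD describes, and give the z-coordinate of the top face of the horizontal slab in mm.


A bench. The seat-top height is 462 mm.

A long slab on four corner posts — a bench. The slab sits at z = 421 with thickness 41, so the top is 421 + 41 = 462 mm.


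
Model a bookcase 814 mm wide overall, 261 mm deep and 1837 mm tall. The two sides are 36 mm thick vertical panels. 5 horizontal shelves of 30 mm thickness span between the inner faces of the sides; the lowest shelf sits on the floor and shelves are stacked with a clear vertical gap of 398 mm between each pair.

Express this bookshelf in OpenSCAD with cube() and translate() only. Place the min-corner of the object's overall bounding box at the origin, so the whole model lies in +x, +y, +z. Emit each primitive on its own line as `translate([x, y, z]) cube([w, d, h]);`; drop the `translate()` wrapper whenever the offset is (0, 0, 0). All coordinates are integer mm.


cube([36, 261, 1837]);
translate([778, 0, 0]) cube([36, 261, 1837]);
translate([36, 0, 0]) cube([742, 261, 30]);
translate([36, 0, 428]) cube([742, 261, 30]);
translate([36, 0, 856]) cube([742, 261, 30]);
translate([36, 0, 1284]) cube([742, 261, 30]);
translate([36, 0, 1712]) cube([742, 261, 30]);


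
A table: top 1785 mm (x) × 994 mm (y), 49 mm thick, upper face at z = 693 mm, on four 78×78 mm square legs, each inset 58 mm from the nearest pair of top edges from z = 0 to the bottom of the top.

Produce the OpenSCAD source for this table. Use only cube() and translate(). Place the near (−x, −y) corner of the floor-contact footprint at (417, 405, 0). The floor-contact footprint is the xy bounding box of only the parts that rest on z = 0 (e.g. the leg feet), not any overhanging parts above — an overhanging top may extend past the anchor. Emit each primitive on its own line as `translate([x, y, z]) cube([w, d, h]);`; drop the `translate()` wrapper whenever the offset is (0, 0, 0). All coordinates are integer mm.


translate([359, 347, 644]) cube([1785, 994, 49]);
translate([417, 405, 0]) cube([78, 78, 644]);
translate([2008, 405, 0]) cube([78, 78, 644]);
translate([417, 1205, 0]) cube([78, 78, 644]);
translate([2008, 1205, 0]) cube([78, 78, 644]);


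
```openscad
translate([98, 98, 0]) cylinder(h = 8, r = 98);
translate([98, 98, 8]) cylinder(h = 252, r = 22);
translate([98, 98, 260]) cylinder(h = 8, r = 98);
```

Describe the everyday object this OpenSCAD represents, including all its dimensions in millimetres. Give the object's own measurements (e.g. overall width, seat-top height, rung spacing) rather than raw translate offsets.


A spool: two coaxial disc flanges of radius 98 mm and thickness 8 mm, joined by a core cylinder of radius 22 mm and height 252 mm. The lower flange rests on z = 0 and the three cylinders share a vertical axis.


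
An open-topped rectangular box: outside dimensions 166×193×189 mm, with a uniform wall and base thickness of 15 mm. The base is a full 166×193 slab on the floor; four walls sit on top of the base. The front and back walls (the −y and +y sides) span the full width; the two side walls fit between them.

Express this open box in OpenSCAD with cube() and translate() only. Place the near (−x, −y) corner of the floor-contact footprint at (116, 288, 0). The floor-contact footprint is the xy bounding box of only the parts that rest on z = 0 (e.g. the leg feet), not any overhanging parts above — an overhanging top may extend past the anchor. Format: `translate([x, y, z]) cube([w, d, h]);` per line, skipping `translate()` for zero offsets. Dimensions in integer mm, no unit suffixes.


translate([116, 288, 0]) cube([166, 193, 15]);
translate([116, 288, 15]) cube([166, 15, 174]);
translate([116, 466, 15]) cube([166, 15, 174]);
translate([116, 303, 15]) cube([15, 163, 174]);
translate([267, 303, 15]) cube([15, 163, 174]);


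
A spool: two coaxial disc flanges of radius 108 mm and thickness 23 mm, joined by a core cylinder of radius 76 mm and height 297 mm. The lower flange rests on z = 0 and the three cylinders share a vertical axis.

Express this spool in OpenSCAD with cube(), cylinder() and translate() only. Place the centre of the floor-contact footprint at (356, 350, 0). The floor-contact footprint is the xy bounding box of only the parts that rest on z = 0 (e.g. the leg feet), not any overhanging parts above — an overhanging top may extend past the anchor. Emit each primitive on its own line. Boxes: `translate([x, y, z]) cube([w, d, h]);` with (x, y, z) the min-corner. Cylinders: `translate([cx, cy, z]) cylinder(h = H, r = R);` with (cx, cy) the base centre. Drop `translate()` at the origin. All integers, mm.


translate([356, 350, 0]) cylinder(h = 23, r = 108);
translate([356, 350, 23]) cylinder(h = 297, r = 76);
translate([356, 350, 320]) cylinder(h = 23, r = 108);


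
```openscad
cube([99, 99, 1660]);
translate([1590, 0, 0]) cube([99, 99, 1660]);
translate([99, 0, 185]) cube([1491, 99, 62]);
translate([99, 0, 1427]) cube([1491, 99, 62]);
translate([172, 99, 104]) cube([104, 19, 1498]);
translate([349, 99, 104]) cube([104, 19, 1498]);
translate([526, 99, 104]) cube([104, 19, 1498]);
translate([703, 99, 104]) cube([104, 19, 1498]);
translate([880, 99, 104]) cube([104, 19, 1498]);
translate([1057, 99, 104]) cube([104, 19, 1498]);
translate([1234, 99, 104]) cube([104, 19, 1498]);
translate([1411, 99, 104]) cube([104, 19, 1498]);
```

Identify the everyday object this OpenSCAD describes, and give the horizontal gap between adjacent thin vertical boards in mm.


A fence section. The picket gap is 73 mm.

Two posts, two rails, 8 pickets — a fence section. Span 1491 mm holds 8 pickets of 104 mm with 9 equal gaps: ⌊(1491 − 8·104) / 9⌋ = 73 mm.


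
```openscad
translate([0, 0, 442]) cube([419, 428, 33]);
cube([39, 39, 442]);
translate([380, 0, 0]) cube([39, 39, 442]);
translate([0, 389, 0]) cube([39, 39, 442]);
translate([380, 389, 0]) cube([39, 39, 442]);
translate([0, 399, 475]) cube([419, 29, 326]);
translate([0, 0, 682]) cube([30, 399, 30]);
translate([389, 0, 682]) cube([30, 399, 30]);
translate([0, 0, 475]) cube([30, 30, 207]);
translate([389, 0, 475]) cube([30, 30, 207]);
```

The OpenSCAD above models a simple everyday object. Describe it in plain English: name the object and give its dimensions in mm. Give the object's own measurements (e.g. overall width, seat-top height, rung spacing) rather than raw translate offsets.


A chair. The seat is a 419×428×33 mm slab with its top at z = 475 mm, on four 39×39 mm corner legs (flush with the seat edges, standing on z = 0). A flat backrest 29 mm thick, 326 mm tall, spans the full seat width and rises from the seat top along its +y edge, rear face flush with the rear of the seat. Two armrests of 30×30 mm section run along each side from the seat's front edge to the front of the backrest, top faces 237 mm above the seat top and outer faces flush with the seat's x-edges; a 30×30 mm post under the front of each armrest stands on the seat at the front corner.


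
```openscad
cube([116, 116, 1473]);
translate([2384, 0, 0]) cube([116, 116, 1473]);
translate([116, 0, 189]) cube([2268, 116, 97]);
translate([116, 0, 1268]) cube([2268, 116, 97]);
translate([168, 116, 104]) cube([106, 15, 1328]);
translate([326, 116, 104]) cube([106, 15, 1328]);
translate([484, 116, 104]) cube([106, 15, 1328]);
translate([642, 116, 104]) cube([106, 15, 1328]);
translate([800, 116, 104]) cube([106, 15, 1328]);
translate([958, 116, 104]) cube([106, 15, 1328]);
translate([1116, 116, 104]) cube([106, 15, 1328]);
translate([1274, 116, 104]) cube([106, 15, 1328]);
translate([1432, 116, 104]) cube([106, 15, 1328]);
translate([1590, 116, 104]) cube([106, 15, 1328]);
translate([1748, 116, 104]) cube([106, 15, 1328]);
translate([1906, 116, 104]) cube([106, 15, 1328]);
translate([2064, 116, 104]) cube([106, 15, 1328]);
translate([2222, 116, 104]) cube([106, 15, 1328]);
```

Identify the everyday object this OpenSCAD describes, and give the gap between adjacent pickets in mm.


A fence section. The picket gap is 52 mm.

Two posts, two rails, 14 pickets — a fence section. Span 2268 mm holds 14 pickets of 106 mm with 15 equal gaps: ⌊(2268 − 14·106) / 15⌋ = 52 mm.


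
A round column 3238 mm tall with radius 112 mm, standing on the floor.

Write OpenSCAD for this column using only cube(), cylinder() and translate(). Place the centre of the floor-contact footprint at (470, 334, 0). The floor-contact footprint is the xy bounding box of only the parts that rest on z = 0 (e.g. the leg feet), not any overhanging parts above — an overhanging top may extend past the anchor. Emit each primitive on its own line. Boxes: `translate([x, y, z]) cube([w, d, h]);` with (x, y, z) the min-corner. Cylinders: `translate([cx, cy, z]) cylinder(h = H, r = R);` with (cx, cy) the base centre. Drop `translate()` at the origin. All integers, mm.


translate([470, 334, 0]) cylinder(h = 3238, r = 112);


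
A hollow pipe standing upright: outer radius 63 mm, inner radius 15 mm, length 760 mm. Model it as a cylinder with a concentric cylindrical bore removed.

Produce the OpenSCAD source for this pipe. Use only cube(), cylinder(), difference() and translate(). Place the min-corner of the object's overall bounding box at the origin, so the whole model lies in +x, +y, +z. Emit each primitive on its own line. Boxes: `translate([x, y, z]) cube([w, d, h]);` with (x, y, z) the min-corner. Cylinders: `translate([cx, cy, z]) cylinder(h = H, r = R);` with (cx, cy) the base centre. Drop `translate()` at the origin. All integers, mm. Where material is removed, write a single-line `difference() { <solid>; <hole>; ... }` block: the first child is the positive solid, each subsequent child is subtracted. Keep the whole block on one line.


difference() { translate([63, 63, 0]) cylinder(h = 760, r = 63); translate([63, 63, 0]) cylinder(h = 760, r = 15); }


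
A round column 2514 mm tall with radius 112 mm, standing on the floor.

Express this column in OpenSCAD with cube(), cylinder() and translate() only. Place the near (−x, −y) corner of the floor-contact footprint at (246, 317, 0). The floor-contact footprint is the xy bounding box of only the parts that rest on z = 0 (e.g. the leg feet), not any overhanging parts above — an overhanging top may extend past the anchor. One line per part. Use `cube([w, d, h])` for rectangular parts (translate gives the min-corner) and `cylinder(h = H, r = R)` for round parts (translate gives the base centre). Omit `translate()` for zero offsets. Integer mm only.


translate([358, 429, 0]) cylinder(h = 2514, r = 112);


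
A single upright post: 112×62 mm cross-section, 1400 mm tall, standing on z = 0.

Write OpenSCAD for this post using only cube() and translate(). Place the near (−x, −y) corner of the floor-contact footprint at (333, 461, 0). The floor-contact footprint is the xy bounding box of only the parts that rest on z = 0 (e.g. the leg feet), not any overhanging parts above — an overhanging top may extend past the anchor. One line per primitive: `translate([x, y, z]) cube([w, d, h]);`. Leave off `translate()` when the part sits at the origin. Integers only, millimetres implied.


translate([333, 461, 0]) cube([112, 62, 1400]);


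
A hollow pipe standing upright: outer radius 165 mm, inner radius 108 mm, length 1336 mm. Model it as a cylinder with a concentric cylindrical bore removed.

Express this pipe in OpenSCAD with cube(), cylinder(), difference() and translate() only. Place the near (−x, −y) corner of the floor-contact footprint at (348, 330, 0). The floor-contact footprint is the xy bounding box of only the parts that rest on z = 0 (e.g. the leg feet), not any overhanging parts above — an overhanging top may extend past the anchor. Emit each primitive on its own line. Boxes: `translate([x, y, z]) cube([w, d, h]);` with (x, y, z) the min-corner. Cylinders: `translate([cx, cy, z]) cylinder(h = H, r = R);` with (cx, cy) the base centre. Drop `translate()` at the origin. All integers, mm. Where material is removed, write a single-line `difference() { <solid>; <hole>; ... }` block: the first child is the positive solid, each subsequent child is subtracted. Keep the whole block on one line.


difference() { translate([513, 495, 0]) cylinder(h = 1336, r = 165); translate([513, 495, 0]) cylinder(h = 1336, r = 108); }


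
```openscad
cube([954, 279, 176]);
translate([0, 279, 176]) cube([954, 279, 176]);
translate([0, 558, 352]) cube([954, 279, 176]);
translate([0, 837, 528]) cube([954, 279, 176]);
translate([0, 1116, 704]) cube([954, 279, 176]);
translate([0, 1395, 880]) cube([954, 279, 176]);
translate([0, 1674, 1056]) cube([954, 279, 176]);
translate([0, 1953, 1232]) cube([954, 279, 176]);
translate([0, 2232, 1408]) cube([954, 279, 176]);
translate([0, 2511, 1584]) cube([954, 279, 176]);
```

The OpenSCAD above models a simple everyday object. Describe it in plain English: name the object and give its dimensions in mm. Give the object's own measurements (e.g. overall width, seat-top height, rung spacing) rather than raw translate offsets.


A straight staircase of 10 solid steps. Each step is 954 mm wide (x), 279 mm deep (y, the going) and 176 mm tall (the rise). The first step rests on the floor; each subsequent step sits one going further in +y and one rise higher in +z, directly behind and above the previous step with no overlap.


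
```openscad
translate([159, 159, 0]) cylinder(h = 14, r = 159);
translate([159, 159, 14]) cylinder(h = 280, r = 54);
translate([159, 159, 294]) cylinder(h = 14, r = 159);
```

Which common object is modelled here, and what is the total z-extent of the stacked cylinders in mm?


A spool. The overall height is 308 mm.

Three coaxial cylinders, large–small–large — a spool. Two 14 mm flanges and a 280 mm core give 14 + 280 + 14 = 308 mm.


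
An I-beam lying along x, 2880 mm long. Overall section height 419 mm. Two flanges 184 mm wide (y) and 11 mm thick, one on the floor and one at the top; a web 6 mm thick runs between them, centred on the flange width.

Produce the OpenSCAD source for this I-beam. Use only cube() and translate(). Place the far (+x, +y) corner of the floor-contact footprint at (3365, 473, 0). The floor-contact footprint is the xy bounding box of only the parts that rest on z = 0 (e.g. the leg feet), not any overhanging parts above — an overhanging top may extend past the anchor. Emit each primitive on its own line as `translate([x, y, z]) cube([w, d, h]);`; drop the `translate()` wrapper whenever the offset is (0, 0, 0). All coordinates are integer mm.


translate([485, 289, 0]) cube([2880, 184, 11]);
translate([485, 378, 11]) cube([2880, 6, 397]);
translate([485, 289, 408]) cube([2880, 184, 11]);


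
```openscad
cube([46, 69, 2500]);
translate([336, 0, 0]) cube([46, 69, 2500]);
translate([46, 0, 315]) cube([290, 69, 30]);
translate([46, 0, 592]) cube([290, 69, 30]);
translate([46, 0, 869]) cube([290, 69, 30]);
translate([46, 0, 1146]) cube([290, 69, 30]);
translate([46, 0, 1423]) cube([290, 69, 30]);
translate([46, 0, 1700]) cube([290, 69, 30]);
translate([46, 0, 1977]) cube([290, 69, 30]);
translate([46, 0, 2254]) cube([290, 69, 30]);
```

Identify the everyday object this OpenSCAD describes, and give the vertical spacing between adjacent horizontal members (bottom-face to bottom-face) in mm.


A ladder. The rung spacing is 277 mm.

Two tall 46×69 posts with 8 short bars between them — a ladder. Adjacent rungs sit at z = 315 and z = 592, so the spacing is 592 − 315 = 277 mm.


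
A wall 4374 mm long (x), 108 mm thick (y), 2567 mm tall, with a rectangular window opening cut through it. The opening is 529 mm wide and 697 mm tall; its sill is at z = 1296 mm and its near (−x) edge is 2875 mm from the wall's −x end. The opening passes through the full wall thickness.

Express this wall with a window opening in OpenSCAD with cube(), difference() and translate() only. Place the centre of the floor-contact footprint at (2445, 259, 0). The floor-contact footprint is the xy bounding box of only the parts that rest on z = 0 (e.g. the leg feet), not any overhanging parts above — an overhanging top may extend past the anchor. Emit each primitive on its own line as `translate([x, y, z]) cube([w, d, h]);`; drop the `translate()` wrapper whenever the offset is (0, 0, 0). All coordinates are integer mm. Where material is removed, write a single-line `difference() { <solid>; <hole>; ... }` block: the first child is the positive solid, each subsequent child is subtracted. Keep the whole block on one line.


difference() { translate([258, 205, 0]) cube([4374, 108, 2567]); translate([3133, 205, 1296]) cube([529, 108, 697]); }


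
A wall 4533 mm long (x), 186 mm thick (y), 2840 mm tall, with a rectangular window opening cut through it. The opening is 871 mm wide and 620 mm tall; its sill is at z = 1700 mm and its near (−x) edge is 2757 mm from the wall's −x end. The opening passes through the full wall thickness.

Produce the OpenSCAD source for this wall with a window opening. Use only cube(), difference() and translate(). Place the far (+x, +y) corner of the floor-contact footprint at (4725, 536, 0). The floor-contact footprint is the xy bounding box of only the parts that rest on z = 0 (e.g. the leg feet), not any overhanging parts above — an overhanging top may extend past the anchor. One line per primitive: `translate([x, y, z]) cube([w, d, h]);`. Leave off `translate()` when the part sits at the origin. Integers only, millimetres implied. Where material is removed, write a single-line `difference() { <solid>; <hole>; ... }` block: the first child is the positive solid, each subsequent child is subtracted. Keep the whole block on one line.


difference() { translate([192, 350, 0]) cube([4533, 186, 2840]); translate([2949, 350, 1700]) cube([871, 186, 620]); }


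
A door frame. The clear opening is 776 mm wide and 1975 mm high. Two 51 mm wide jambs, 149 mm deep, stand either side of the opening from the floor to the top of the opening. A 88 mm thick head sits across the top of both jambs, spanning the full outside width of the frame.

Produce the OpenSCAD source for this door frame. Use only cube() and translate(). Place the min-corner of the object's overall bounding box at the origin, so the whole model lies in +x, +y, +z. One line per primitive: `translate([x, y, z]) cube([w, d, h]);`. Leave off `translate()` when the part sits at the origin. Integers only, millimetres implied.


cube([51, 149, 1975]);
translate([827, 0, 0]) cube([51, 149, 1975]);
translate([0, 0, 1975]) cube([878, 149, 88]);


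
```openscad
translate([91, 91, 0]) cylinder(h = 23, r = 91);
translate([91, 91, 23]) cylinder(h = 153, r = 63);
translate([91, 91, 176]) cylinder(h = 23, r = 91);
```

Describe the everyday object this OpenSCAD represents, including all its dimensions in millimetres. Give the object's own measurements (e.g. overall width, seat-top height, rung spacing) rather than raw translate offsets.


A spool: two coaxial disc flanges of radius 91 mm and thickness 23 mm, joined by a core cylinder of radius 63 mm and height 153 mm. The lower flange rests on z = 0 and the three cylinders share a vertical axis.


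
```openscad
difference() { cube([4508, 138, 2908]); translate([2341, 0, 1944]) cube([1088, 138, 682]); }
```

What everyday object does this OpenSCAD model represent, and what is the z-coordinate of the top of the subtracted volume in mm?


A wall with a window opening. The window head height is 2626 mm.

A wall with a rectangular opening subtracted — a window. Sill at z = 1944, opening 682 mm tall, so the head is at 1944 + 682 = 2626 mm.


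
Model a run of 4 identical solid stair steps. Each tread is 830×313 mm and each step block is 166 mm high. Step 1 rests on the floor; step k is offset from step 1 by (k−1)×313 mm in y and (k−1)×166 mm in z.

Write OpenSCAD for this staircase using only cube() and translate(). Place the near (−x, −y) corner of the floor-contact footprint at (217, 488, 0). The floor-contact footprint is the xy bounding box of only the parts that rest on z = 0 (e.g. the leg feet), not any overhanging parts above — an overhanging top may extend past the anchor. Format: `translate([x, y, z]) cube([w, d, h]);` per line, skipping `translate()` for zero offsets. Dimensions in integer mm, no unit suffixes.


translate([217, 488, 0]) cube([830, 313, 166]);
translate([217, 801, 166]) cube([830, 313, 166]);
translate([217, 1114, 332]) cube([830, 313, 166]);
translate([217, 1427, 498]) cube([830, 313, 166]);


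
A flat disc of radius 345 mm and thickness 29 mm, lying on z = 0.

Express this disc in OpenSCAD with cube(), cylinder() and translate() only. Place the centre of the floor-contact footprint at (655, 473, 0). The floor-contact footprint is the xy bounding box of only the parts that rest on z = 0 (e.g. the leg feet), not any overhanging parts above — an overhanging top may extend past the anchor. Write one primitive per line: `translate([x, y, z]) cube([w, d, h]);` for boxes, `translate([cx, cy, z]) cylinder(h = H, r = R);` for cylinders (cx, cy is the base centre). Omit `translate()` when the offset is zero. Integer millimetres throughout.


translate([655, 473, 0]) cylinder(h = 29, r = 345);


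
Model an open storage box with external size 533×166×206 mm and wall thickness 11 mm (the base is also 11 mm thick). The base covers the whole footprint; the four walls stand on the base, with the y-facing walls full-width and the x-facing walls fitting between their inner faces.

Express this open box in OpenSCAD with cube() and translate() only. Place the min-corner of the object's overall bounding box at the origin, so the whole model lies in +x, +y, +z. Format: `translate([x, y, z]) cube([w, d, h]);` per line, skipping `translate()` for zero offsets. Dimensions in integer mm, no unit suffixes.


cube([533, 166, 11]);
translate([0, 0, 11]) cube([533, 11, 195]);
translate([0, 155, 11]) cube([533, 11, 195]);
translate([0, 11, 11]) cube([11, 144, 195]);
translate([522, 11, 11]) cube([11, 144, 195]);


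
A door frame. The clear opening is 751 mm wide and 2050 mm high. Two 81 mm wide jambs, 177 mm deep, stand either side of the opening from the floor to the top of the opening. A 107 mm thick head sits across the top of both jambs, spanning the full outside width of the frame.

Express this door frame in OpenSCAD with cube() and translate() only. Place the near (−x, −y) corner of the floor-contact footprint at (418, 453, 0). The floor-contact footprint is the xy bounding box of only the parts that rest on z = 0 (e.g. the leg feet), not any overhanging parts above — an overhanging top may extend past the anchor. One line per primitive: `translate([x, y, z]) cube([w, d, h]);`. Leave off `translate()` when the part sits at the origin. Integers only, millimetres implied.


translate([418, 453, 0]) cube([81, 177, 2050]);
translate([1250, 453, 0]) cube([81, 177, 2050]);
translate([418, 453, 2050]) cube([913, 177, 107]);


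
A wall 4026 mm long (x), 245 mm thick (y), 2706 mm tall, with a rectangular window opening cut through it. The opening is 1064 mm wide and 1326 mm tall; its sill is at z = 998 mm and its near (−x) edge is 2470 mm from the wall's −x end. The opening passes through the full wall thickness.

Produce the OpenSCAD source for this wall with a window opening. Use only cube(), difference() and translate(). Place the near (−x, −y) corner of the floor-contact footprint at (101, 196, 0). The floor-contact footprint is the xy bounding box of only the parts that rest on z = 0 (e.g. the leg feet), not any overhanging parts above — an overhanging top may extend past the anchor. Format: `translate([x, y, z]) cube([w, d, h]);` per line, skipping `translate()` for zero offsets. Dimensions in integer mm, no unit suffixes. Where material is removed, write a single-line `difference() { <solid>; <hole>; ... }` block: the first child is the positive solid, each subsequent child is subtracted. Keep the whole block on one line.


difference() { translate([101, 196, 0]) cube([4026, 245, 2706]); translate([2571, 196, 998]) cube([1064, 245, 1326]); }


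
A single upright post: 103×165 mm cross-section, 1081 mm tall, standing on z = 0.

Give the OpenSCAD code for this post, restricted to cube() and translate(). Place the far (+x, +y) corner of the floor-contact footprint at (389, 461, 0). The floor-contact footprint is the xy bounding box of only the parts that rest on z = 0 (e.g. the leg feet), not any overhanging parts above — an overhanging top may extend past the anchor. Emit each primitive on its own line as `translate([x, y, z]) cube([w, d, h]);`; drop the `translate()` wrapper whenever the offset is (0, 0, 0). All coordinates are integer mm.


translate([286, 296, 0]) cube([103, 165, 1081]);


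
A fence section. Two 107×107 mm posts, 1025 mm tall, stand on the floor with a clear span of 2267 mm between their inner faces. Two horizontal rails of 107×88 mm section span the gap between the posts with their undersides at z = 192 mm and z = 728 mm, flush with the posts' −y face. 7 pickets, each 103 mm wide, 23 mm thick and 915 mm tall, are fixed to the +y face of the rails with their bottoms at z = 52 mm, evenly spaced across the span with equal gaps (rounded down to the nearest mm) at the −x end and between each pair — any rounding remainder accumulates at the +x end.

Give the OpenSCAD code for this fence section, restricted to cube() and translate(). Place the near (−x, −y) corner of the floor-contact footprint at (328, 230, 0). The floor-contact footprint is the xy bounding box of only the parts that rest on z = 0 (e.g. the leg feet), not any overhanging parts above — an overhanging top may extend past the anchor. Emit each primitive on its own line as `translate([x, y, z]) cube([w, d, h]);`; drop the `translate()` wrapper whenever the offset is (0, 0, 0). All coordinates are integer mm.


translate([328, 230, 0]) cube([107, 107, 1025]);
translate([2702, 230, 0]) cube([107, 107, 1025]);
translate([435, 230, 192]) cube([2267, 107, 88]);
translate([435, 230, 728]) cube([2267, 107, 88]);
translate([628, 337, 52]) cube([103, 23, 915]);
translate([924, 337, 52]) cube([103, 23, 915]);
translate([1220, 337, 52]) cube([103, 23, 915]);
translate([1516, 337, 52]) cube([103, 23, 915]);
translate([1812, 337, 52]) cube([103, 23, 915]);
translate([2108, 337, 52]) cube([103, 23, 915]);
translate([2404, 337, 52]) cube([103, 23, 915]);
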